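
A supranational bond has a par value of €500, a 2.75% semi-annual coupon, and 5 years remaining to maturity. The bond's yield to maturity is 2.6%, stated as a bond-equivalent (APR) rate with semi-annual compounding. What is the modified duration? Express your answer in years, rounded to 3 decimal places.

Periodic yield y = 0.013. First find Macaulay duration:
  t   CF        PV=CF/(1+0.013)^t    t·PV
  1        6.875         6.7868         6.7868
  2        6.875         6.6997        13.3994
  3        6.875         6.6137        19.8411
  4        6.875         6.5288        26.1153
  5        6.875         6.4450        32.2252
  6        6.875         6.3623        38.1740
  7        6.875         6.2807        43.9648
  8        6.875         6.2001        49.6006
  9        6.875         6.1205        55.0846
  10     506.875       445.4576     4,454.5765
  Σ                    503.4952     4,739.7681
P = 503.4952; Macaulay duration = 4,739.7681 / 503.4952 = 9.41373 half-year periods = 4.70686 years.
Modified duration = D_Mac / (1 + y) = 4.70686 / 1.013 = 4.64646 years.

4.646 years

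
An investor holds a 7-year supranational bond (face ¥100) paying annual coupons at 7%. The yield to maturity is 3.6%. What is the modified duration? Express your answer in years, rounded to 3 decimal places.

Periodic yield y = 0.036. First find Macaulay duration:
  t   CF        PV=CF/(1+0.036)^t    t·PV
  1         7.00         6.7568         6.7568
  2         7.00         6.5220        13.0439
  3         7.00         6.2953        18.8860
  4         7.00         6.0766        24.3063
  5         7.00         5.8654        29.3271
  6         7.00         5.6616        33.9696
  7       107.00        83.5344       584.7410
  Σ                    120.7121       711.0307
P = 120.7121; Macaulay duration = 711.0307 / 120.7121 = 5.89030 years.
Modified duration = D_Mac / (1 + y) = 5.89030 / 1.036 = 5.68562 years.

5.686 years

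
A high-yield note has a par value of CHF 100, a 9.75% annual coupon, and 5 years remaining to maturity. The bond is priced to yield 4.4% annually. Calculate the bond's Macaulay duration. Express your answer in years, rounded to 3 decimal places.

4.275 years

Periodic yield y = 0.044. Discount each cash flow and weight by its year:
  t   CF        PV=CF/(1+0.044)^t    t·PV
  1         9.75         9.3391         9.3391
  2         9.75         8.9455        17.8910
  3         9.75         8.5685        25.7054
  4         9.75         8.2073        32.8294
  5       109.75        88.4916       442.4580
  Σ                    123.5520       528.2228
Price P = Σ PV = 123.5520.
Macaulay duration = Σ(t·PV) / P = 528.2228 / 123.5520 = 4.27531 years.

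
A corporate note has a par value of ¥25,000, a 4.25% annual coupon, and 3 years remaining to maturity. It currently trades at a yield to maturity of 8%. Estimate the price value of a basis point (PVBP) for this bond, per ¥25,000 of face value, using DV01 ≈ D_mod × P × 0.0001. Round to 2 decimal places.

¥6.01

Periodic yield y = 0.08.
  t   CF        PV=CF/(1+0.08)^t    t·PV
  1     1,062.50       983.7963       983.7963
  2     1,062.50       910.9225     1,821.8450
  3    26,062.50    20,689.2528    62,067.7583
  Σ                 22,583.9716    64,873.3996
P = 22,583.9716; D_Mac = 2.87254 yrs; D_mod = 2.65976 yrs.
DV01 ≈ 2.65976 × 22,583.9716 × 0.0001 = 6.006796.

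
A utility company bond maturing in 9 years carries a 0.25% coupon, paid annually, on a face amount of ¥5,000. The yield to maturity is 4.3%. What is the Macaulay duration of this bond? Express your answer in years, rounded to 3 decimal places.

Periodic yield y = 0.043. Discount each cash flow and weight by its year:
  t   CF        PV=CF/(1+0.043)^t    t·PV
  1        12.50        11.9847        11.9847
  2        12.50        11.4906        22.9811
  3        12.50        11.0168        33.0505
  4        12.50        10.5626        42.2506
  5        12.50        10.1272        50.6359
  6        12.50         9.7097        58.2580
  7        12.50         9.3094        65.1655
  8        12.50         8.9256        71.4045
  9     5,012.50     3,431.5917    30,884.3254
  Σ                  3,514.7182    31,240.0562
Price P = Σ PV = 3,514.7182.
Macaulay duration = Σ(t·PV) / P = 31,240.0562 / 3,514.7182 = 8.88835 years.

8.888 years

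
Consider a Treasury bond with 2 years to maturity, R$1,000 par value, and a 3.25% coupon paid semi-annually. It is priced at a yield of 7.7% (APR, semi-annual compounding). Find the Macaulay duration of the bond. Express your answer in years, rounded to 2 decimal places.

1.95 years

Periodic yield y = 0.0385. Discount each cash flow and weight by its period:
  t   CF        PV=CF/(1+0.0385)^t    t·PV
  1        16.25        15.6476        15.6476
  2        16.25        15.0675        30.1349
  3        16.25        14.5089        43.5266
  4     1,016.25       873.7246     3,494.8983
  Σ                    918.9485     3,584.2075
Price P = Σ PV = 918.9485.
Macaulay duration = Σ(t·PV) / P = 3,584.2075 / 918.9485 = 3.90034 half-year periods.
In years: 3.90034 / 2 = 1.95017 years.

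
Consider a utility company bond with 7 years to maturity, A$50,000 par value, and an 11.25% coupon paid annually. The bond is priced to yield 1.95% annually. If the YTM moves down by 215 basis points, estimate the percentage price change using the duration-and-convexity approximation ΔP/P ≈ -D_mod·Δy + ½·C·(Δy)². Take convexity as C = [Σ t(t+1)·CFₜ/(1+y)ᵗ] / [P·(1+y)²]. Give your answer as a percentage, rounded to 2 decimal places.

With y = 0.0195:
  t   CF        PV=CF/(1+0.0195)^t    t·PV        t(t+1)·PV
  1     5,625.00     5,517.4105     5,517.4105      11,034.8210
  2     5,625.00     5,411.8789    10,823.7577      32,471.2731
  3     5,625.00     5,308.3657    15,925.0972      63,700.3887
  4     5,625.00     5,206.8325    20,827.3300     104,136.6498
  5     5,625.00     5,107.2413    25,536.2064     153,217.2386
  6     5,625.00     5,009.5550    30,057.3298     210,401.3085
  7    55,625.00    48,591.4001   340,139.8009   2,721,118.4075
  Σ                 80,152.6840   448,826.9325   3,296,080.0873
P = 80,152.6840; D_Mac = 5.59965 yrs; D_mod = 5.49254 yrs; C = 39.56446.
Duration effect: -5.49254 × (-0.0215) = +0.118090
Convexity effect: 0.5 × 39.56446 × (-0.0215)² = +0.0091443
ΔP/P ≈ +0.118090 + 0.0091443 = +0.127234 = +12.7234%.

+12.72%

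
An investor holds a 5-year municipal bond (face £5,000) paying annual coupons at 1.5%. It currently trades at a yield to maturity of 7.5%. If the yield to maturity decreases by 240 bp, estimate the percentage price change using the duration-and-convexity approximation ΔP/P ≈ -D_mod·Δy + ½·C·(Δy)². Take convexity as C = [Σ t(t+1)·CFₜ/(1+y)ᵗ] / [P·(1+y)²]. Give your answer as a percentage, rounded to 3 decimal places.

+11.493%

With y = 0.075:
  t   CF        PV=CF/(1+0.075)^t    t·PV        t(t+1)·PV
  1        75.00        69.7674        69.7674         139.5349
  2        75.00        64.8999       129.7999         389.3997
  3        75.00        60.3720       181.1161         724.4645
  4        75.00        56.1600       224.6402       1,123.2008
  5     5,075.00     3,535.0351    17,675.1753     106,051.0518
  Σ                  3,786.2345    18,280.4989     108,427.6516
P = 3,786.2345; D_Mac = 4.82815 yrs; D_mod = 4.49130 yrs; C = 24.78082.
Duration effect: -4.49130 × (-0.024) = +0.107791
Convexity effect: 0.5 × 24.78082 × (-0.024)² = +0.0071369
ΔP/P ≈ +0.107791 + 0.0071369 = +0.114928 = +11.4928%.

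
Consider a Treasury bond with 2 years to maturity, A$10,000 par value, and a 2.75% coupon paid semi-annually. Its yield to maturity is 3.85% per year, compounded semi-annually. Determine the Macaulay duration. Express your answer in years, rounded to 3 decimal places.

1.959 years

Periodic yield y = 0.01925. Discount each cash flow and weight by its period:
  t   CF        PV=CF/(1+0.01925)^t    t·PV
  1       137.50       134.9031       134.9031
  2       137.50       132.3553       264.7106
  3       137.50       129.8556       389.5667
  4    10,137.50     9,393.0793    37,572.3170
  Σ                  9,790.1932    38,361.4974
Price P = Σ PV = 9,790.1932.
Macaulay duration = Σ(t·PV) / P = 38,361.4974 / 9,790.1932 = 3.91836 half-year periods.
In years: 3.91836 / 2 = 1.95918 years.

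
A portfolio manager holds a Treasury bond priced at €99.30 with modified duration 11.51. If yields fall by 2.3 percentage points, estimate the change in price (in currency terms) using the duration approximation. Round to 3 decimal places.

+€26.288

Duration approximation: ΔP/P ≈ -D_mod · Δy = -11.51 × (-0.023) = +0.264730.
ΔP ≈ 99.30 × (+0.264730) = +26.287689.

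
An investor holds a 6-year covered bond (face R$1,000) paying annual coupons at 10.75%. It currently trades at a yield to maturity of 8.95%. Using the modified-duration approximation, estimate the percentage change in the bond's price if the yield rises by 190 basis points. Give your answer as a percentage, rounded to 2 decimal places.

Periodic yield y = 0.0895. Modified duration first:
  t   CF        PV=CF/(1+0.0895)^t    t·PV
  1       107.50        98.6691        98.6691
  2       107.50        90.5637       181.1273
  3       107.50        83.1241       249.3722
  4       107.50        76.2956       305.1824
  5       107.50        70.0281       350.1405
  6     1,107.50       662.1865     3,973.1190
  Σ                  1,080.8670     5,157.6106
P = 1,080.8670; D_Mac = 4.77173 yrs; D_mod = 4.77173/(1+0.0895) = 4.37975 yrs.
ΔP/P ≈ -D_mod · Δy = -4.37975 × (+0.019) = -0.083215 = -8.3215%.

-8.32%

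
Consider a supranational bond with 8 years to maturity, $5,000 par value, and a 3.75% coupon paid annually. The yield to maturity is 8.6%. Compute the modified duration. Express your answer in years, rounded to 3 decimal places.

Periodic yield y = 0.086. First find Macaulay duration:
  t   CF        PV=CF/(1+0.086)^t    t·PV
  1       187.50       172.6519       172.6519
  2       187.50       158.9797       317.9594
  3       187.50       146.3901       439.1704
  4       187.50       134.7975       539.1902
  5       187.50       124.1230       620.6148
  6       187.50       114.2937       685.7622
  7       187.50       105.2428       736.6998
  8     5,187.50     2,681.1401    21,449.1208
  Σ                  3,637.6189    24,961.1695
P = 3,637.6189; Macaulay duration = 24,961.1695 / 3,637.6189 = 6.86195 years.
Modified duration = D_Mac / (1 + y) = 6.86195 / 1.086 = 6.31856 years.

6.319 years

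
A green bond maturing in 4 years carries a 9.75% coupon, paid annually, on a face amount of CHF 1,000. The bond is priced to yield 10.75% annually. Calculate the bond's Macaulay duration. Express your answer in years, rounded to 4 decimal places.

3.4892 years

Periodic yield y = 0.1075. Discount each cash flow and weight by its year:
  t   CF        PV=CF/(1+0.1075)^t    t·PV
  1        97.50        88.0361        88.0361
  2        97.50        79.4909       158.9817
  3        97.50        71.7750       215.3251
  4     1,097.50       729.5072     2,918.0288
  Σ                    968.8092     3,380.3718
Price P = Σ PV = 968.8092.
Macaulay duration = Σ(t·PV) / P = 3,380.3718 / 968.8092 = 3.48920 years.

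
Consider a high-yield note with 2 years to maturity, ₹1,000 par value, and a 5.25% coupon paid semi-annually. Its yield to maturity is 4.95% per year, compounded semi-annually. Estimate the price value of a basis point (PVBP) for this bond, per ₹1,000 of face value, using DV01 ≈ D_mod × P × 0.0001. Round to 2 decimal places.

Periodic yield y = 0.02475.
  t   CF        PV=CF/(1+0.02475)^t    t·PV
  1        26.25        25.6160        25.6160
  2        26.25        24.9973        49.9946
  3        26.25        24.3936        73.1807
  4     1,026.25       930.6395     3,722.5578
  Σ                  1,005.6464     3,871.3492
P = 1,005.6464; D_Mac = 3.84961 half-year periods = 1.92481 yrs; D_mod = 1.87832 yrs.
DV01 ≈ 1.87832 × 1,005.6464 × 0.0001 = 0.188892.

₹0.19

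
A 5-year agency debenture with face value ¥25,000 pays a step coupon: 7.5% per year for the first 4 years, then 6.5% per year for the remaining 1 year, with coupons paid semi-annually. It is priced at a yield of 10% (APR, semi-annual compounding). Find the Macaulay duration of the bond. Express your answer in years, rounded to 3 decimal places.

Periodic yield y = 0.05. Discount each cash flow and weight by its period:
  t   CF        PV=CF/(1+0.05)^t    t·PV
  1       937.50       892.8571       892.8571
  2       937.50       850.3401     1,700.6803
  3       937.50       809.8477     2,429.5432
  4       937.50       771.2836     3,085.1343
  5       937.50       734.5558     3,672.7789
  6       937.50       699.5769     4,197.4616
  7       937.50       666.2637     4,663.8462
  8       937.50       634.5369     5,076.2952
  9       812.50       523.7447     4,713.7027
  10   25,812.50    15,846.6359   158,466.3586
  Σ                 22,429.6426   188,898.6582
Price P = Σ PV = 22,429.6426.
Macaulay duration = Σ(t·PV) / P = 188,898.6582 / 22,429.6426 = 8.42183 half-year periods.
In years: 8.42183 / 2 = 4.21092 years.

4.211 years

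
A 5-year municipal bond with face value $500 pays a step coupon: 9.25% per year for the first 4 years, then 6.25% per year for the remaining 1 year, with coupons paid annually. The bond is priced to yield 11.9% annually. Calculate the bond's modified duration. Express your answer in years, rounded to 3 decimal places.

3.720 years

Periodic yield y = 0.119. First find Macaulay duration:
  t   CF        PV=CF/(1+0.119)^t    t·PV
  1        46.25        41.3315        41.3315
  2        46.25        36.9361        73.8723
  3        46.25        33.0082        99.0245
  4        46.25        29.4979       117.9917
  5       531.25       302.7949     1,513.9743
  Σ                    443.5687     1,846.1944
P = 443.5687; Macaulay duration = 1,846.1944 / 443.5687 = 4.16214 years.
Modified duration = D_Mac / (1 + y) = 4.16214 / 1.119 = 3.71952 years.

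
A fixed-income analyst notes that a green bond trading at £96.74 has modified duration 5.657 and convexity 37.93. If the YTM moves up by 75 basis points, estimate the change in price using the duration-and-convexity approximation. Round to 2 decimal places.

-£4.00

Duration effect: -D_mod·Δy = -5.657 × (+0.0075) = -0.0424275
Convexity effect: ½·C·(Δy)² = 0.5 × 37.93 × (0.0075)² = +0.00106678125
ΔP/P ≈ -0.0424275 + 0.00106678125 = -0.04136071875
ΔP ≈ 96.74 × (-0.04136071875) = -4.001235931875.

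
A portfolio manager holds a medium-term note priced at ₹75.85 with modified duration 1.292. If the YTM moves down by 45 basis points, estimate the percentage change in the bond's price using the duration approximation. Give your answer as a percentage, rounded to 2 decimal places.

Duration approximation: ΔP/P ≈ -D_mod · Δy = -1.292 × (-0.0045) = +0.005814.
As a percentage: +0.5814%.

+0.58%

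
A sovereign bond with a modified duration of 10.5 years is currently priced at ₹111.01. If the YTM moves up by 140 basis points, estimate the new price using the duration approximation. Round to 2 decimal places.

Duration approximation: ΔP/P ≈ -D_mod · Δy = -10.5 × (+0.014) = -0.147000.
New price ≈ 111.01 × (1 - 0.147000) = 94.69153.

₹94.69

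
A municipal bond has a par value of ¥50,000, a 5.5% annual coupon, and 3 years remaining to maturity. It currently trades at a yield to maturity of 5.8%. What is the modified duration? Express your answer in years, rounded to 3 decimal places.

Periodic yield y = 0.058. First find Macaulay duration:
  t   CF        PV=CF/(1+0.058)^t    t·PV
  1     2,750.00     2,599.2439     2,599.2439
  2     2,750.00     2,456.7522     4,913.5045
  3    52,750.00    44,541.5638   133,624.6915
  Σ                 49,597.5599   141,137.4398
P = 49,597.5599; Macaulay duration = 141,137.4398 / 49,597.5599 = 2.84565 years.
Modified duration = D_Mac / (1 + y) = 2.84565 / 1.058 = 2.68965 years.

2.690 years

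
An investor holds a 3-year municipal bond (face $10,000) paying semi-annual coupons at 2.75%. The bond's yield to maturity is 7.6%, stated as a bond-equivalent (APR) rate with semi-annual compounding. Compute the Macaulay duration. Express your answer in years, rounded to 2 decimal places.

2.89 years

Periodic yield y = 0.038. Discount each cash flow and weight by its period:
  t   CF        PV=CF/(1+0.038)^t    t·PV
  1       137.50       132.4663       132.4663
  2       137.50       127.6168       255.2337
  3       137.50       122.9449       368.8348
  4       137.50       118.4441       473.7762
  5       137.50       114.1080       570.5398
  6    10,137.50     8,104.8829    48,629.2976
  Σ                  8,720.4630    50,430.1484
Price P = Σ PV = 8,720.4630.
Macaulay duration = Σ(t·PV) / P = 50,430.1484 / 8,720.4630 = 5.78297 half-year periods.
In years: 5.78297 / 2 = 2.89148 years.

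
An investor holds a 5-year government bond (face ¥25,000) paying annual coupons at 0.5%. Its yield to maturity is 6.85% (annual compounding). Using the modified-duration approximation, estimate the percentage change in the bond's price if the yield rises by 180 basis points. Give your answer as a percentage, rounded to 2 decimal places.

Periodic yield y = 0.0685. Modified duration first:
  t   CF        PV=CF/(1+0.0685)^t    t·PV
  1       125.00       116.9864       116.9864
  2       125.00       109.4866       218.9732
  3       125.00       102.4676       307.4027
  4       125.00        95.8985       383.5941
  5    25,125.00    18,039.8714    90,199.3571
  Σ                 18,464.7105    91,226.3135
P = 18,464.7105; D_Mac = 4.94058 yrs; D_mod = 4.94058/(1+0.0685) = 4.62384 yrs.
ΔP/P ≈ -D_mod · Δy = -4.62384 × (+0.018) = -0.083229 = -8.3229%.

-8.32%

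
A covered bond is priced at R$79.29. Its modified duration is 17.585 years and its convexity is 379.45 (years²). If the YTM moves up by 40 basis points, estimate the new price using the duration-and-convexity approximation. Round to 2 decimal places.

R$73.95

Duration effect: -D_mod·Δy = -17.585 × (+0.004) = -0.070340
Convexity effect: ½·C·(Δy)² = 0.5 × 379.45 × (0.004)² = +0.0030356
ΔP/P ≈ -0.070340 + 0.0030356 = -0.0673044
New price ≈ 79.29 × (1 - 0.0673044) = 73.953434124.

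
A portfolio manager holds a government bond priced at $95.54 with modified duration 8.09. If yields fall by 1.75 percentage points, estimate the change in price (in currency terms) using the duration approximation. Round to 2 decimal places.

Duration approximation: ΔP/P ≈ -D_mod · Δy = -8.09 × (-0.0175) = +0.141575.
ΔP ≈ 95.54 × (+0.141575) = +13.5260755.

+$13.53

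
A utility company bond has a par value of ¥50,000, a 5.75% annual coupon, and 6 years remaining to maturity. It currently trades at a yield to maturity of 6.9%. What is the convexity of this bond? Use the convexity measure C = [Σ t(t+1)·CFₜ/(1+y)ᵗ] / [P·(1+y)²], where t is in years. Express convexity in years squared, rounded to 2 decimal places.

With y = 0.069:
  t   CF        PV=CF/(1+0.069)^t    t·PV        t(t+1)·PV
  1     2,875.00     2,689.4294     2,689.4294       5,378.8587
  2     2,875.00     2,515.8366     5,031.6733      15,095.0199
  3     2,875.00     2,353.4487     7,060.3461      28,241.3842
  4     2,875.00     2,201.5423     8,806.1691      44,030.8454
  5     2,875.00     2,059.4409    10,297.2043      61,783.2255
  6    52,875.00    35,431.0603   212,586.3618   1,488,104.5327
  Σ                 47,250.7581   246,471.1839   1,642,633.8664
P = 47,250.7581.
Convexity = Σ t(t+1)·PV / [P·(1+y)²] = 1,642,633.8664 / (47,250.7581 × 1.142761) = 30.42122.

30.42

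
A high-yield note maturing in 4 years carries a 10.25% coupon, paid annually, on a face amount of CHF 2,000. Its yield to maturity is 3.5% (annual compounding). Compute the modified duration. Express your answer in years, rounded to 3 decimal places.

3.415 years

Periodic yield y = 0.035. First find Macaulay duration:
  t   CF        PV=CF/(1+0.035)^t    t·PV
  1       205.00       198.0676       198.0676
  2       205.00       191.3697       382.7394
  3       205.00       184.8983       554.6948
  4     2,205.00     1,921.5301     7,686.1204
  Σ                  2,495.8657     8,821.6222
P = 2,495.8657; Macaulay duration = 8,821.6222 / 2,495.8657 = 3.53449 years.
Modified duration = D_Mac / (1 + y) = 3.53449 / 1.035 = 3.41497 years.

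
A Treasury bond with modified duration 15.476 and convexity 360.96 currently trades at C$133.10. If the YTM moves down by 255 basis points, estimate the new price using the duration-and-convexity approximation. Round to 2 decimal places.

C$201.25

Duration effect: -D_mod·Δy = -15.476 × (-0.0255) = +0.394638
Convexity effect: ½·C·(Δy)² = 0.5 × 360.96 × (-0.0255)² = +0.11735712
ΔP/P ≈ +0.394638 + 0.11735712 = +0.51199512
New price ≈ 133.10 × (1 + 0.51199512) = 201.246550472.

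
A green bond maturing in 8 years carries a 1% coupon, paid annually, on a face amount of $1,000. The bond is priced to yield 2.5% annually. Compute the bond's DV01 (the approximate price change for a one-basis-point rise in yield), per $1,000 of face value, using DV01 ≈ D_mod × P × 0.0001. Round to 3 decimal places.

Periodic yield y = 0.025.
  t   CF        PV=CF/(1+0.025)^t    t·PV
  1        10.00         9.7561         9.7561
  2        10.00         9.5181        19.0363
  3        10.00         9.2860        27.8580
  4        10.00         9.0595        36.2380
  5        10.00         8.8385        44.1927
  6        10.00         8.6230        51.7378
  7        10.00         8.4127        58.8886
  8     1,010.00       828.9540     6,631.6323
  Σ                    892.4479     6,879.3398
P = 892.4479; D_Mac = 7.70839 yrs; D_mod = 7.52038 yrs.
DV01 ≈ 7.52038 × 892.4479 × 0.0001 = 0.671155.

$0.671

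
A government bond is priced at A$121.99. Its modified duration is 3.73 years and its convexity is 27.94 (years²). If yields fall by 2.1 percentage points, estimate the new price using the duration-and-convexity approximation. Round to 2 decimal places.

Duration effect: -D_mod·Δy = -3.73 × (-0.021) = +0.078330
Convexity effect: ½·C·(Δy)² = 0.5 × 27.94 × (-0.021)² = +0.00616077
ΔP/P ≈ +0.078330 + 0.00616077 = +0.08449077
New price ≈ 121.99 × (1 + 0.08449077) = 132.2970290323.

A$132.30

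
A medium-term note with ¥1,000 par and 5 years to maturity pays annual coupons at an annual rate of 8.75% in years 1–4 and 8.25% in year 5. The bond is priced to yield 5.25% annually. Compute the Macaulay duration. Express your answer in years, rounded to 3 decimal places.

Periodic yield y = 0.0525. Discount each cash flow and weight by its year:
  t   CF        PV=CF/(1+0.0525)^t    t·PV
  1        87.50        83.1354        83.1354
  2        87.50        78.9885       157.9770
  3        87.50        75.0485       225.1454
  4        87.50        71.3049       285.2198
  5     1,082.50       838.1416     4,190.7079
  Σ                  1,146.6189     4,942.1854
Price P = Σ PV = 1,146.6189.
Macaulay duration = Σ(t·PV) / P = 4,942.1854 / 1,146.6189 = 4.31023 years.

4.310 years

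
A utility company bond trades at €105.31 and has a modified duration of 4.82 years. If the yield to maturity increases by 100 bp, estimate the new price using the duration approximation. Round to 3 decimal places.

€100.234

Duration approximation: ΔP/P ≈ -D_mod · Δy = -4.82 × (+0.01) = -0.048200.
New price ≈ 105.31 × (1 - 0.048200) = 100.234058.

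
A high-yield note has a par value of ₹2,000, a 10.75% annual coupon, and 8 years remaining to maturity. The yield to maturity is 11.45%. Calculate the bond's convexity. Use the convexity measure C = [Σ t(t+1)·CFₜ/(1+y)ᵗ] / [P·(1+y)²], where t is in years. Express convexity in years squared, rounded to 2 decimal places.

36.38

With y = 0.1145:
  t   CF        PV=CF/(1+0.1145)^t    t·PV        t(t+1)·PV
  1       215.00       192.9116       192.9116         385.8232
  2       215.00       173.0925       346.1851       1,038.5552
  3       215.00       155.3096       465.9287       1,863.7149
  4       215.00       139.3536       557.4144       2,787.0718
  5       215.00       125.0369       625.1844       3,751.1061
  6       215.00       112.1910       673.1460       4,712.0220
  7       215.00       100.6649       704.6541       5,637.2329
  8     2,215.00       930.5359     7,444.2875      66,998.5871
  Σ                  1,929.0960    11,009.7117      87,174.1134
P = 1,929.0960.
Convexity = Σ t(t+1)·PV / [P·(1+y)²] = 87,174.1134 / (1,929.0960 × 1.242110) = 36.38091.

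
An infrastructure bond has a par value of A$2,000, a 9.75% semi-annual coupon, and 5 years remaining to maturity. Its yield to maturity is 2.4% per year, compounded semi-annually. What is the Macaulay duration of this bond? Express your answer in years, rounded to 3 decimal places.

Periodic yield y = 0.012. Discount each cash flow and weight by its period:
  t   CF        PV=CF/(1+0.012)^t    t·PV
  1        97.50        96.3439        96.3439
  2        97.50        95.2015       190.4029
  3        97.50        94.0726       282.2178
  4        97.50        92.9571       371.8284
  5        97.50        91.8548       459.2742
  6        97.50        90.7657       544.5939
  7        97.50        89.6894       627.8257
  8        97.50        88.6259       709.0070
  9        97.50        87.5750       788.1747
  10    2,097.50     1,861.6449    18,616.4490
  Σ                  2,688.7306    22,686.1174
Price P = Σ PV = 2,688.7306.
Macaulay duration = Σ(t·PV) / P = 22,686.1174 / 2,688.7306 = 8.43748 half-year periods.
In years: 8.43748 / 2 = 4.21874 years.

4.219 years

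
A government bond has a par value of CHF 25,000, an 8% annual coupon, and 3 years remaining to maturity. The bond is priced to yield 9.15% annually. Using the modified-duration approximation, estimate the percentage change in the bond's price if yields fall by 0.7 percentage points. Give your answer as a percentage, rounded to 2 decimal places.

Periodic yield y = 0.0915. Modified duration first:
  t   CF        PV=CF/(1+0.0915)^t    t·PV
  1     2,000.00     1,832.3408     1,832.3408
  2     2,000.00     1,678.7364     3,357.4729
  3    27,000.00    20,763.1167    62,289.3500
  Σ                 24,274.1939    67,479.1636
P = 24,274.1939; D_Mac = 2.77987 yrs; D_mod = 2.77987/(1+0.0915) = 2.54684 yrs.
ΔP/P ≈ -D_mod · Δy = -2.54684 × (-0.007) = +0.017828 = +1.7828%.

+1.78%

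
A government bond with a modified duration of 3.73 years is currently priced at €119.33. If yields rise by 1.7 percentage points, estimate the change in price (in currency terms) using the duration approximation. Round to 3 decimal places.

Duration approximation: ΔP/P ≈ -D_mod · Δy = -3.73 × (+0.017) = -0.063410.
ΔP ≈ 119.33 × (-0.063410) = -7.5667153.

-€7.567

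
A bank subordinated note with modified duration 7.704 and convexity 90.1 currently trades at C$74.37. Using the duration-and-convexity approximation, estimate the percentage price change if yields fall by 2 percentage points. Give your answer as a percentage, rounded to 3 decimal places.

+17.210%

Duration effect: -D_mod·Δy = -7.704 × (-0.02) = +0.154080
Convexity effect: ½·C·(Δy)² = 0.5 × 90.1 × (-0.02)² = +0.0180200
ΔP/P ≈ +0.154080 + 0.0180200 = +0.172100
= +17.2100%.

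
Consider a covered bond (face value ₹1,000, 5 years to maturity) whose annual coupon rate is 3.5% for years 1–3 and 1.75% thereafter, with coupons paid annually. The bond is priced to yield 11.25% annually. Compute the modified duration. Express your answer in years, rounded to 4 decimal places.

Periodic yield y = 0.1125. First find Macaulay duration:
  t   CF        PV=CF/(1+0.1125)^t    t·PV
  1        35.00        31.4607        31.4607
  2        35.00        28.2793        56.5585
  3        35.00        25.4196        76.2587
  4        17.50        11.4245        45.6981
  5     1,017.50       597.0825     2,985.4123
  Σ                    693.6665     3,195.3883
P = 693.6665; Macaulay duration = 3,195.3883 / 693.6665 = 4.60652 years.
Modified duration = D_Mac / (1 + y) = 4.60652 / 1.1125 = 4.14069 years.

4.1407 years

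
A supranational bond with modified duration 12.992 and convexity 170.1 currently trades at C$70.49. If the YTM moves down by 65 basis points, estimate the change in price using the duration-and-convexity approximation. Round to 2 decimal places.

Duration effect: -D_mod·Δy = -12.992 × (-0.0065) = +0.084448
Convexity effect: ½·C·(Δy)² = 0.5 × 170.1 × (-0.0065)² = +0.0035933625
ΔP/P ≈ +0.084448 + 0.0035933625 = +0.0880413625
ΔP ≈ 70.49 × (+0.0880413625) = +6.206035642625.

+C$6.21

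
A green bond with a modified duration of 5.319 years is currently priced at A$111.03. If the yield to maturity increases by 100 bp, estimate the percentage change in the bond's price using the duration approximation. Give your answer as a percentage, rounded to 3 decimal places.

-5.319%

Duration approximation: ΔP/P ≈ -D_mod · Δy = -5.319 × (+0.01) = -0.053190.
As a percentage: -5.3190%.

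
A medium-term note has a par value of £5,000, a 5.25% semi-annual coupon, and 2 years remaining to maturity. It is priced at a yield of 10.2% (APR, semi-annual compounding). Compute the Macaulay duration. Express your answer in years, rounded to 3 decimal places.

Periodic yield y = 0.051. Discount each cash flow and weight by its period:
  t   CF        PV=CF/(1+0.051)^t    t·PV
  1       131.25       124.8811       124.8811
  2       131.25       118.8212       237.6424
  3       131.25       113.0554       339.1661
  4     5,131.25     4,205.4484    16,821.7937
  Σ                  4,562.2060    17,523.4832
Price P = Σ PV = 4,562.2060.
Macaulay duration = Σ(t·PV) / P = 17,523.4832 / 4,562.2060 = 3.84101 half-year periods.
In years: 3.84101 / 2 = 1.92051 years.

1.921 years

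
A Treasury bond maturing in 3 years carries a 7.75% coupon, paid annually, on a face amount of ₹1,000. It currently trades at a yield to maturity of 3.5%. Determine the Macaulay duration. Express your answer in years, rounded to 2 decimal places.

2.80 years

Periodic yield y = 0.035. Discount each cash flow and weight by its year:
  t   CF        PV=CF/(1+0.035)^t    t·PV
  1        77.50        74.8792        74.8792
  2        77.50        72.3471       144.6942
  3     1,077.50       971.8433     2,915.5298
  Σ                  1,119.0696     3,135.1032
Price P = Σ PV = 1,119.0696.
Macaulay duration = Σ(t·PV) / P = 3,135.1032 / 1,119.0696 = 2.80153 years.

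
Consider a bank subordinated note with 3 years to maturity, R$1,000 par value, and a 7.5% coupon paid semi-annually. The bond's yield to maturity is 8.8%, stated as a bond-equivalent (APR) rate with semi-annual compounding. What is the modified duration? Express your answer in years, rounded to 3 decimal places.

2.621 years

Periodic yield y = 0.044. First find Macaulay duration:
  t   CF        PV=CF/(1+0.044)^t    t·PV
  1        37.50        35.9195        35.9195
  2        37.50        34.4057        68.8114
  3        37.50        32.9556        98.8669
  4        37.50        31.5667       126.2668
  5        37.50        30.2363       151.1815
  6     1,037.50       801.2815     4,807.6890
  Σ                    966.3654     5,288.7352
P = 966.3654; Macaulay duration = 5,288.7352 / 966.3654 = 5.47281 half-year periods = 2.73641 years.
Modified duration = D_Mac / (1 + y) = 2.73641 / 1.044 = 2.62108 years.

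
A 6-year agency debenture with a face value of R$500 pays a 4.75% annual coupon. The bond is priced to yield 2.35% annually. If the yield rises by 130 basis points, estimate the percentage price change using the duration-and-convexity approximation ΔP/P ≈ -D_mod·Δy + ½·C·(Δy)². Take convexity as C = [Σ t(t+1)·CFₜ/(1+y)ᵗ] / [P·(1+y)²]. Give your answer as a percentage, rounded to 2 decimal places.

-6.57%

With y = 0.0235:
  t   CF        PV=CF/(1+0.0235)^t    t·PV        t(t+1)·PV
  1        23.75        23.2047        23.2047          46.4094
  2        23.75        22.6719        45.3438         136.0314
  3        23.75        22.1513        66.4540         265.8161
  4        23.75        21.6427        86.5710         432.8548
  5        23.75        21.1458       105.7291         634.3744
  6       523.75       455.6139     2,733.6833      19,135.7833
  Σ                    566.4304     3,060.9859      20,651.2694
P = 566.4304; D_Mac = 5.40399 yrs; D_mod = 5.27992 yrs; C = 34.80363.
Duration effect: -5.27992 × (+0.013) = -0.068639
Convexity effect: 0.5 × 34.80363 × (0.013)² = +0.0029409
ΔP/P ≈ -0.068639 + 0.0029409 = -0.065698 = -6.5698%.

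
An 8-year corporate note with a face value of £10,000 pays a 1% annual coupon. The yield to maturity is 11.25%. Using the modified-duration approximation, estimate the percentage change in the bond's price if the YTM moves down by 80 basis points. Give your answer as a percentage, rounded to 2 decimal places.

+5.44%

Periodic yield y = 0.1125. Modified duration first:
  t   CF        PV=CF/(1+0.1125)^t    t·PV
  1       100.00        89.8876        89.8876
  2       100.00        80.7979       161.5958
  3       100.00        72.6273       217.8819
  4       100.00        65.2830       261.1319
  5       100.00        58.6813       293.4066
  6       100.00        52.7473       316.4835
  7       100.00        47.4133       331.8929
  8    10,100.00     4,304.4852    34,435.8814
  Σ                  4,771.9228    36,108.1616
P = 4,771.9228; D_Mac = 7.56679 yrs; D_mod = 7.56679/(1+0.1125) = 6.80161 yrs.
ΔP/P ≈ -D_mod · Δy = -6.80161 × (-0.008) = +0.054413 = +5.4413%.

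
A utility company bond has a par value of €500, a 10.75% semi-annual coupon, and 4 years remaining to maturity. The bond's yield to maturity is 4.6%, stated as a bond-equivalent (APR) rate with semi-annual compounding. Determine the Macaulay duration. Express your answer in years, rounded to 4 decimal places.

3.4245 years

Periodic yield y = 0.023. Discount each cash flow and weight by its period:
  t   CF        PV=CF/(1+0.023)^t    t·PV
  1       26.875        26.2708        26.2708
  2       26.875        25.6801        51.3603
  3       26.875        25.1028        75.3083
  4       26.875        24.5384        98.1535
  5       26.875        23.9867       119.9334
  6       26.875        23.4474       140.6844
  7       26.875        22.9202       160.4416
  8      526.875       439.2406     3,513.9252
  Σ                    611.1870     4,186.0775
Price P = Σ PV = 611.1870.
Macaulay duration = Σ(t·PV) / P = 4,186.0775 / 611.1870 = 6.84909 half-year periods.
In years: 6.84909 / 2 = 3.42455 years.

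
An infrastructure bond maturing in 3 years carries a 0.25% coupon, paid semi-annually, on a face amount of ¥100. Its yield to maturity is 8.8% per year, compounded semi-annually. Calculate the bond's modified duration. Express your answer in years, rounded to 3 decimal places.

2.863 years

Periodic yield y = 0.044. First find Macaulay duration:
  t   CF        PV=CF/(1+0.044)^t    t·PV
  1        0.125         0.1197         0.1197
  2        0.125         0.1147         0.2294
  3        0.125         0.1099         0.3296
  4        0.125         0.1052         0.4209
  5        0.125         0.1008         0.5039
  6      100.125        77.3285       463.9709
  Σ                     77.8788       465.5744
P = 77.8788; Macaulay duration = 465.5744 / 77.8788 = 5.97819 half-year periods = 2.98910 years.
Modified duration = D_Mac / (1 + y) = 2.98910 / 1.044 = 2.86312 years.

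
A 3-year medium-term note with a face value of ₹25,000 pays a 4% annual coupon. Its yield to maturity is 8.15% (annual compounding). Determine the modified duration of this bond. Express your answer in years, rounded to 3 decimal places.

Periodic yield y = 0.0815. First find Macaulay duration:
  t   CF        PV=CF/(1+0.0815)^t    t·PV
  1     1,000.00       924.6417       924.6417
  2     1,000.00       854.9623     1,709.9246
  3    26,000.00    20,553.8781    61,661.6343
  Σ                 22,333.4821    64,296.2006
P = 22,333.4821; Macaulay duration = 64,296.2006 / 22,333.4821 = 2.87892 years.
Modified duration = D_Mac / (1 + y) = 2.87892 / 1.0815 = 2.66197 years.

2.662 years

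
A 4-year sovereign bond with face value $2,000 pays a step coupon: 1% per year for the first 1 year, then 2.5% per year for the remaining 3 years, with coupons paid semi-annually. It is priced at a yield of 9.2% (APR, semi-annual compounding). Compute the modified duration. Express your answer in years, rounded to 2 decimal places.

3.69 years

Periodic yield y = 0.046. First find Macaulay duration:
  t   CF        PV=CF/(1+0.046)^t    t·PV
  1        10.00         9.5602         9.5602
  2        10.00         9.1398        18.2796
  3        25.00        21.8446        65.5339
  4        25.00        20.8840        83.5359
  5        25.00        19.9656        99.8278
  6        25.00        19.0875       114.5252
  7        25.00        18.2481       127.7369
  8     2,025.00     1,413.0956    11,304.7650
  Σ                  1,531.8255    11,823.7646
P = 1,531.8255; Macaulay duration = 11,823.7646 / 1,531.8255 = 7.71874 half-year periods = 3.85937 years.
Modified duration = D_Mac / (1 + y) = 3.85937 / 1.046 = 3.68965 years.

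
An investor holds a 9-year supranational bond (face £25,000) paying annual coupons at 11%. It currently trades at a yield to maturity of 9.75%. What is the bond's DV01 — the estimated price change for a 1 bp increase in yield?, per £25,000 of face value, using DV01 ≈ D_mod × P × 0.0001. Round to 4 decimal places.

Periodic yield y = 0.0975.
  t   CF        PV=CF/(1+0.0975)^t    t·PV
  1     2,750.00     2,505.6948     2,505.6948
  2     2,750.00     2,283.0932     4,566.1864
  3     2,750.00     2,080.2671     6,240.8014
  4     2,750.00     1,895.4598     7,581.8392
  5     2,750.00     1,727.0704     8,635.3522
  6     2,750.00     1,573.6405     9,441.8429
  7     2,750.00     1,433.8410    10,036.8869
  8     2,750.00     1,306.4610    10,451.6883
  9    27,750.00    12,012.1909   108,109.7185
  Σ                 26,817.7188   167,570.0106
P = 26,817.7188; D_Mac = 6.24848 yrs; D_mod = 5.69338 yrs.
DV01 ≈ 5.69338 × 26,817.7188 × 0.0001 = 15.268338.

£15.2683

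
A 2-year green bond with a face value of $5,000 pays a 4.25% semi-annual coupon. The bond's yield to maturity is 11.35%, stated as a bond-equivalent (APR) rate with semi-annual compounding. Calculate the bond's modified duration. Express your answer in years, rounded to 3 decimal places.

1.830 years

Periodic yield y = 0.05675. First find Macaulay duration:
  t   CF        PV=CF/(1+0.05675)^t    t·PV
  1       106.25       100.5441       100.5441
  2       106.25        95.1447       190.2893
  3       106.25        90.0352       270.1055
  4     5,106.25     4,094.6148    16,378.4590
  Σ                  4,380.3387    16,939.3980
P = 4,380.3387; Macaulay duration = 16,939.3980 / 4,380.3387 = 3.86714 half-year periods = 1.93357 years.
Modified duration = D_Mac / (1 + y) = 1.93357 / 1.05675 = 1.82973 years.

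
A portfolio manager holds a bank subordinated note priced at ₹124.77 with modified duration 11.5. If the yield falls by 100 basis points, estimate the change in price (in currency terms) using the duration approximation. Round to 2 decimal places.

+₹14.35

Duration approximation: ΔP/P ≈ -D_mod · Δy = -11.5 × (-0.01) = +0.115000.
ΔP ≈ 124.77 × (+0.115000) = +14.34855.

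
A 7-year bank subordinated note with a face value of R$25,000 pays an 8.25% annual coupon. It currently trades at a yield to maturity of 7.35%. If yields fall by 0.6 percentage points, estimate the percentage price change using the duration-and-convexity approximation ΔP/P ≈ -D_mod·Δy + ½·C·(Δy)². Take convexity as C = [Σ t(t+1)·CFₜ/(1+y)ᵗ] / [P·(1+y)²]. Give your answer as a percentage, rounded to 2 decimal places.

+3.21%

With y = 0.0735:
  t   CF        PV=CF/(1+0.0735)^t    t·PV        t(t+1)·PV
  1     2,062.50     1,921.2855     1,921.2855       3,842.5710
  2     2,062.50     1,789.7397     3,579.4793      10,738.4379
  3     2,062.50     1,667.2004     5,001.6013      20,006.4050
  4     2,062.50     1,553.0512     6,212.2046      31,061.0232
  5     2,062.50     1,446.7174     7,233.5871      43,401.5229
  6     2,062.50     1,347.6641     8,085.9847      56,601.8929
  7    27,062.50    16,472.2746   115,305.9219     922,447.3749
  Σ                 26,197.9328   147,340.0644   1,088,099.2278
P = 26,197.9328; D_Mac = 5.62411 yrs; D_mod = 5.23904 yrs; C = 36.04105.
Duration effect: -5.23904 × (-0.006) = +0.031434
Convexity effect: 0.5 × 36.04105 × (-0.006)² = +0.0006487
ΔP/P ≈ +0.031434 + 0.0006487 = +0.032083 = +3.2083%.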